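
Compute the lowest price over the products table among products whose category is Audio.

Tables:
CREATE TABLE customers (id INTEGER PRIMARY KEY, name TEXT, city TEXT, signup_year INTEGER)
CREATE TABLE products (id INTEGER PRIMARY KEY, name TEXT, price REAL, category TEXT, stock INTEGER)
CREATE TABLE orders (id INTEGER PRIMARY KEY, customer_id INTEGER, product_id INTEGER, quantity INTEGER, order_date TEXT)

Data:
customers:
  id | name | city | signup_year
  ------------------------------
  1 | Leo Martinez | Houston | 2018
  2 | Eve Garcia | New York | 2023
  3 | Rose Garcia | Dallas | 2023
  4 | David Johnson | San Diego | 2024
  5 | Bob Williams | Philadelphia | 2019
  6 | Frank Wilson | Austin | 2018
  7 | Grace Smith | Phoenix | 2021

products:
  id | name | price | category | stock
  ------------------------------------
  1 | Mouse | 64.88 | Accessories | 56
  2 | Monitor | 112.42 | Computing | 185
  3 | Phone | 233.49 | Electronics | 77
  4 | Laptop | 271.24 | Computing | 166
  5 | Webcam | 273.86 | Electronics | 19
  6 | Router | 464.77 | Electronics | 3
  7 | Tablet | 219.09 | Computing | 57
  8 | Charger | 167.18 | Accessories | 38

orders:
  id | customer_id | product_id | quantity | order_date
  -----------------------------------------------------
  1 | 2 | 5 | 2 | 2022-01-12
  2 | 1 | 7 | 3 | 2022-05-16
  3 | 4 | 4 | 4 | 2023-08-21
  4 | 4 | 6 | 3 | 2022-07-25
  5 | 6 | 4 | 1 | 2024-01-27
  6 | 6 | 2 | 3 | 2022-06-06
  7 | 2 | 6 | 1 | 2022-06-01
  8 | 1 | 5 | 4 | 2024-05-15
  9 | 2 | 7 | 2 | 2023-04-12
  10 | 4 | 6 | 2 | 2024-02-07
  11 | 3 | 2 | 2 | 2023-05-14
SELECT MIN(price) FROM products WHERE category = 'Audio'

Execution result:
NULL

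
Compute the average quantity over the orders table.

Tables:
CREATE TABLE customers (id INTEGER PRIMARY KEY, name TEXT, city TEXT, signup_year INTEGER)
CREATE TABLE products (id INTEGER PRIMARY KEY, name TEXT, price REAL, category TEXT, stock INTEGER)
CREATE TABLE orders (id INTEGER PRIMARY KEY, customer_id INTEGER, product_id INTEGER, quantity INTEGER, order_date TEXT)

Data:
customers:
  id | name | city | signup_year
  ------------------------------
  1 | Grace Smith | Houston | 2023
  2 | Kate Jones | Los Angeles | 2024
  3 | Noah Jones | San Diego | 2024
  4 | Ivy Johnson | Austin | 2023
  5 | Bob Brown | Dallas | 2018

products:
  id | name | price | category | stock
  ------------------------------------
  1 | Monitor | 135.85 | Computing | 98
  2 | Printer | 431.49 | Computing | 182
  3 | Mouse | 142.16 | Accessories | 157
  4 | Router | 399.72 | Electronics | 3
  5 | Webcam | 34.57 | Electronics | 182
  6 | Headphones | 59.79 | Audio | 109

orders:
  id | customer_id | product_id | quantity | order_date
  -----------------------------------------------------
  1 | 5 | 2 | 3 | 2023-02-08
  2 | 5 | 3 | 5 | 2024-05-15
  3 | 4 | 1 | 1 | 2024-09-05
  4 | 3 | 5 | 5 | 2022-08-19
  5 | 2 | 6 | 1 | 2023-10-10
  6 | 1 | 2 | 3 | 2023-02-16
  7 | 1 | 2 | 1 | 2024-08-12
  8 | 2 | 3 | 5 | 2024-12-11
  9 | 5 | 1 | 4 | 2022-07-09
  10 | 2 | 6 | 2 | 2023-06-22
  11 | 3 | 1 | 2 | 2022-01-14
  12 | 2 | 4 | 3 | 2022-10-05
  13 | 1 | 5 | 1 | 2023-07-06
SELECT AVG(quantity) FROM orders

Execution result:
2.77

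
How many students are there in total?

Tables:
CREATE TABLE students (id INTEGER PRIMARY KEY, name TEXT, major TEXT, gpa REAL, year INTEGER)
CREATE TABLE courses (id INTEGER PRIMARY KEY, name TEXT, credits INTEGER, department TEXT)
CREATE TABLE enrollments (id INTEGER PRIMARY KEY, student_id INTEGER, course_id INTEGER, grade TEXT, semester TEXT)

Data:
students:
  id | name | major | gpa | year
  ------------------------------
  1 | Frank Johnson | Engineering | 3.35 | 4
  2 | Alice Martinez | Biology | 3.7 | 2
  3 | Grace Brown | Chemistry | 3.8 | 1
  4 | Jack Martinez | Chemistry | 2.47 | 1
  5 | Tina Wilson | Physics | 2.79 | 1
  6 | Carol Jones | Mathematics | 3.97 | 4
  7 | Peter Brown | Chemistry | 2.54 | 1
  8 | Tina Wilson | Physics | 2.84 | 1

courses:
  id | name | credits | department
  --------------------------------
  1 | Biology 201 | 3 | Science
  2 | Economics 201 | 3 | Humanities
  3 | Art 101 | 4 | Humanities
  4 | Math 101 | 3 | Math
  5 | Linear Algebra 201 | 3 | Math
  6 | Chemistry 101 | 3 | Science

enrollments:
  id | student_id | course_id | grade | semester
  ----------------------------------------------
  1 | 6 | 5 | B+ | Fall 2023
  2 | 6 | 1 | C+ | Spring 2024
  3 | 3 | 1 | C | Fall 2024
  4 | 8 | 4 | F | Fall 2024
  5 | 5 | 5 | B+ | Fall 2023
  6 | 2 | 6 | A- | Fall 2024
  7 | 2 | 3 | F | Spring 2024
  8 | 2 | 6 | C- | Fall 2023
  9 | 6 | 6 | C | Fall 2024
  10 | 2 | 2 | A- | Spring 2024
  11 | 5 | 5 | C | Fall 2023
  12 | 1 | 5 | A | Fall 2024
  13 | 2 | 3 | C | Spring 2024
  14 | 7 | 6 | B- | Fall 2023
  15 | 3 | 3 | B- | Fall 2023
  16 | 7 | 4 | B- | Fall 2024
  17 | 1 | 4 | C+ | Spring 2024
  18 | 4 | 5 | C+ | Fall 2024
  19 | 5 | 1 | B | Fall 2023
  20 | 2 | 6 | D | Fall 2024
SELECT COUNT(*) FROM students

Execution result:
8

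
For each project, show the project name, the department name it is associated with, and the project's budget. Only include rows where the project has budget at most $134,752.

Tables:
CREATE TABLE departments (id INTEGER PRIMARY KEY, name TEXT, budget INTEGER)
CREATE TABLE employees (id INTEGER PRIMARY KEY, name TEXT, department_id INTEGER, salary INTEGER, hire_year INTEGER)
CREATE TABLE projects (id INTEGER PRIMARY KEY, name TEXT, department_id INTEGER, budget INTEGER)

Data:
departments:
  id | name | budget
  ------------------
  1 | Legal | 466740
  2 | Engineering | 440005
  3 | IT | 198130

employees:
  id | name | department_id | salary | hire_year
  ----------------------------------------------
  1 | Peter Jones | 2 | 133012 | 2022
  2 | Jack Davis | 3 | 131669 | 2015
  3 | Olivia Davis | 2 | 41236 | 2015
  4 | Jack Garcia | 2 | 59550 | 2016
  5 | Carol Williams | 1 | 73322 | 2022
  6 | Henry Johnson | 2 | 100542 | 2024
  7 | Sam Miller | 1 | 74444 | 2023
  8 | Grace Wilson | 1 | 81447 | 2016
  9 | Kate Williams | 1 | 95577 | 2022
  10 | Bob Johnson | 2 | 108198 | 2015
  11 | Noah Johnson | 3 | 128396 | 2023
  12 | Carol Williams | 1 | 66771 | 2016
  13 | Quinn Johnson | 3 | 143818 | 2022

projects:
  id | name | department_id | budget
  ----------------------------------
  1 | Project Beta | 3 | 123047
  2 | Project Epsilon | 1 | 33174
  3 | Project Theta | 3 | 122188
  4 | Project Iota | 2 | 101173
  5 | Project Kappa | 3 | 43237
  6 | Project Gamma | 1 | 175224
SELECT c.name, p.name AS department, c.budget FROM projects c JOIN departments p ON c.department_id = p.id WHERE c.budget <= 134752

Execution result:
name | department | budget
Project Beta | IT | 123047
Project Epsilon | Legal | 33174
Project Theta | IT | 122188
Project Iota | Engineering | 101173
Project Kappa | IT | 43237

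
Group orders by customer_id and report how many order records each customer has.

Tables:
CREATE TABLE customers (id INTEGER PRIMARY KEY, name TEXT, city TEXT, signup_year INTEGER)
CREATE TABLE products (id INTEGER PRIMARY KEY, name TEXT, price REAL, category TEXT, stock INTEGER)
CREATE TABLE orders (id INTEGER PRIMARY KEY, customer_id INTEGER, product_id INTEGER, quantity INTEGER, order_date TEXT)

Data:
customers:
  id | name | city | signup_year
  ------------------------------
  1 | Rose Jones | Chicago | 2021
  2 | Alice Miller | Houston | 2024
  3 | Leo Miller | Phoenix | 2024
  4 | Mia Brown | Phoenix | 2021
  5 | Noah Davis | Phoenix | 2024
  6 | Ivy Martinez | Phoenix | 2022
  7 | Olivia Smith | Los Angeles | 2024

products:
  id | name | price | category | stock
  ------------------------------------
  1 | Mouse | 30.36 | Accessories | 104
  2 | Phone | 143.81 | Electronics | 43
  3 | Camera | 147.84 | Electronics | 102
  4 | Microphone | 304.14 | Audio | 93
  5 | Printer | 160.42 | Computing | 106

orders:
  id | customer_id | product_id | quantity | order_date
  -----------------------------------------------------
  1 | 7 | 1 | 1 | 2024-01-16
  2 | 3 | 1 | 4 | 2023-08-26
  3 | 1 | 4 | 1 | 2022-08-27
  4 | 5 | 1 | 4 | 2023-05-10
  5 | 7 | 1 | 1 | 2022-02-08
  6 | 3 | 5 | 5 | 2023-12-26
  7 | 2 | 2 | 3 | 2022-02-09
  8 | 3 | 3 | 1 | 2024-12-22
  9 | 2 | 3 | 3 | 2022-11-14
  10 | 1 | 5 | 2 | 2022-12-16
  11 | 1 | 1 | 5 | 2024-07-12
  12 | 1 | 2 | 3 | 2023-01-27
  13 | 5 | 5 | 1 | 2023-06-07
SELECT customer_id, COUNT(*) AS order_count FROM orders GROUP BY customer_id

Execution result:
customer_id | order_count
1 | 4
2 | 2
3 | 3
5 | 2
7 | 2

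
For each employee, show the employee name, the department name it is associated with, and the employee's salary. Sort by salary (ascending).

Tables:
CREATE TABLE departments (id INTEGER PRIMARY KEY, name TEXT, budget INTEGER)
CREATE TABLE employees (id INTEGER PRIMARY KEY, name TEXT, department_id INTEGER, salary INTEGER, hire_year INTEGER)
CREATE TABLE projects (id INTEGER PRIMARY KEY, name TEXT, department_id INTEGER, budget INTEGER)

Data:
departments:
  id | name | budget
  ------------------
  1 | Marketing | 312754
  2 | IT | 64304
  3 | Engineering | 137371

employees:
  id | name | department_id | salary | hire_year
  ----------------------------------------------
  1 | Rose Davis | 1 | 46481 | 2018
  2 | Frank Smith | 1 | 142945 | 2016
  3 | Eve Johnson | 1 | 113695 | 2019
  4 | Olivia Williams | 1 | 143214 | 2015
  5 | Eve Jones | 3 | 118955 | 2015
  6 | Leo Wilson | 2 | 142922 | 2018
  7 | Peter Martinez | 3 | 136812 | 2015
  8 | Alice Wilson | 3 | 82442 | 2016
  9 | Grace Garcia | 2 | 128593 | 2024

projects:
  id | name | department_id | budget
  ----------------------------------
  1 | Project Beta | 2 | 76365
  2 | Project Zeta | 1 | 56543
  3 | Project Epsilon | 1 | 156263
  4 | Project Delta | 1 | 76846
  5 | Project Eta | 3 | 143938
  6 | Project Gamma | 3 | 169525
SELECT c.name, p.name AS department, c.salary FROM employees c JOIN departments p ON c.department_id = p.id ORDER BY c.salary ASC

Execution result:
name | department | salary
Rose Davis | Marketing | 46481
Alice Wilson | Engineering | 82442
Eve Johnson | Marketing | 113695
Eve Jones | Engineering | 118955
Grace Garcia | IT | 128593
Peter Martinez | Engineering | 136812
Leo Wilson | IT | 142922
Frank Smith | Marketing | 142945
Olivia Williams | Marketing | 143214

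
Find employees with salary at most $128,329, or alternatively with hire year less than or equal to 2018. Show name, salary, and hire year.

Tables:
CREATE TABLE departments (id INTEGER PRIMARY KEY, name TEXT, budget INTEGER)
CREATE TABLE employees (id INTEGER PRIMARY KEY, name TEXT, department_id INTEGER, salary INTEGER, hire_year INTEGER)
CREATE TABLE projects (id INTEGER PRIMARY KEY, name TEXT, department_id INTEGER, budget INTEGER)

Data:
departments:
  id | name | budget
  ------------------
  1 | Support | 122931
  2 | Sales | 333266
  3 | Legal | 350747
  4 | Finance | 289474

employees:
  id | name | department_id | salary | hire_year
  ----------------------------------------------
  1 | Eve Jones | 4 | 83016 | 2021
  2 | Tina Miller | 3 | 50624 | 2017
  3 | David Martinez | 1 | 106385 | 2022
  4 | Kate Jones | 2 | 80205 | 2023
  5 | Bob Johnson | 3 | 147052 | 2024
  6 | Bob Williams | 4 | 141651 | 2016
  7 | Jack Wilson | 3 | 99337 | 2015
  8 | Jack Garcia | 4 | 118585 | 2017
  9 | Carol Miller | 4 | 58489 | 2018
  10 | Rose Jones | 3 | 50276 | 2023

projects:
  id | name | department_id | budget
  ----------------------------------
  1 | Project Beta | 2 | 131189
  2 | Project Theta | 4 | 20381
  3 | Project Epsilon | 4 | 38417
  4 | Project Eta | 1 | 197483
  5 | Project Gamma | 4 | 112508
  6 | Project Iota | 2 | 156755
SELECT name, salary, hire_year FROM employees WHERE salary <= 128329 OR hire_year <= 2018

Execution result:
name | salary | hire_year
Eve Jones | 83016 | 2021
Tina Miller | 50624 | 2017
David Martinez | 106385 | 2022
Kate Jones | 80205 | 2023
Bob Williams | 141651 | 2016
Jack Wilson | 99337 | 2015
Jack Garcia | 118585 | 2017
Carol Miller | 58489 | 2018
Rose Jones | 50276 | 2023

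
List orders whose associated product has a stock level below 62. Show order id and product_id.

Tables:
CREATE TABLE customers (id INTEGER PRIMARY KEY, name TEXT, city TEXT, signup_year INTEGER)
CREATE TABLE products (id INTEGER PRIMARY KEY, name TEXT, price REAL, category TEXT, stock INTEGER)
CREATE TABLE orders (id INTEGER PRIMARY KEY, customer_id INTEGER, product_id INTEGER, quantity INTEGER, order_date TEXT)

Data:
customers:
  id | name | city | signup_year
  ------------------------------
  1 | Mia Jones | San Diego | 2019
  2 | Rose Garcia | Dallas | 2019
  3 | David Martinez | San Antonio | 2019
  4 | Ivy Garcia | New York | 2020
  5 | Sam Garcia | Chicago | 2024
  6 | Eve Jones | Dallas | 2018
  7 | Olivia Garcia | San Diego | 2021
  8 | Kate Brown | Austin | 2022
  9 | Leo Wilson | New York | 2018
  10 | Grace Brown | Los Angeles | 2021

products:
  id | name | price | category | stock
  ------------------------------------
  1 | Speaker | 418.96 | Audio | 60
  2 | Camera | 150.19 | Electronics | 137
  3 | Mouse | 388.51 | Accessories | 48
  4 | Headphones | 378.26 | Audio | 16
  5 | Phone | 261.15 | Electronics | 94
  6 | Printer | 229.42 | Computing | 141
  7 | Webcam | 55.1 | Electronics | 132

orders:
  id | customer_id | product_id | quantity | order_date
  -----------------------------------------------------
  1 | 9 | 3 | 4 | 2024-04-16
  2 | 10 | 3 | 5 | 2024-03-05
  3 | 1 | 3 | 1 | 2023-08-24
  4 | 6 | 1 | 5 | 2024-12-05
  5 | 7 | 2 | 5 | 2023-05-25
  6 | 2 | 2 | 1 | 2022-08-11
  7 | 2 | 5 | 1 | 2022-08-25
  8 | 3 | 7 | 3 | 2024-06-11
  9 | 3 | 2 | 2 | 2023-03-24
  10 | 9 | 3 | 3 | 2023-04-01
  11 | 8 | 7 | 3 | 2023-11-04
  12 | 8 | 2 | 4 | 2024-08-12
SELECT id, product_id FROM orders WHERE product_id IN (SELECT id FROM products WHERE stock < 62)

Execution result:
id | product_id
1 | 3
2 | 3
3 | 3
4 | 1
10 | 3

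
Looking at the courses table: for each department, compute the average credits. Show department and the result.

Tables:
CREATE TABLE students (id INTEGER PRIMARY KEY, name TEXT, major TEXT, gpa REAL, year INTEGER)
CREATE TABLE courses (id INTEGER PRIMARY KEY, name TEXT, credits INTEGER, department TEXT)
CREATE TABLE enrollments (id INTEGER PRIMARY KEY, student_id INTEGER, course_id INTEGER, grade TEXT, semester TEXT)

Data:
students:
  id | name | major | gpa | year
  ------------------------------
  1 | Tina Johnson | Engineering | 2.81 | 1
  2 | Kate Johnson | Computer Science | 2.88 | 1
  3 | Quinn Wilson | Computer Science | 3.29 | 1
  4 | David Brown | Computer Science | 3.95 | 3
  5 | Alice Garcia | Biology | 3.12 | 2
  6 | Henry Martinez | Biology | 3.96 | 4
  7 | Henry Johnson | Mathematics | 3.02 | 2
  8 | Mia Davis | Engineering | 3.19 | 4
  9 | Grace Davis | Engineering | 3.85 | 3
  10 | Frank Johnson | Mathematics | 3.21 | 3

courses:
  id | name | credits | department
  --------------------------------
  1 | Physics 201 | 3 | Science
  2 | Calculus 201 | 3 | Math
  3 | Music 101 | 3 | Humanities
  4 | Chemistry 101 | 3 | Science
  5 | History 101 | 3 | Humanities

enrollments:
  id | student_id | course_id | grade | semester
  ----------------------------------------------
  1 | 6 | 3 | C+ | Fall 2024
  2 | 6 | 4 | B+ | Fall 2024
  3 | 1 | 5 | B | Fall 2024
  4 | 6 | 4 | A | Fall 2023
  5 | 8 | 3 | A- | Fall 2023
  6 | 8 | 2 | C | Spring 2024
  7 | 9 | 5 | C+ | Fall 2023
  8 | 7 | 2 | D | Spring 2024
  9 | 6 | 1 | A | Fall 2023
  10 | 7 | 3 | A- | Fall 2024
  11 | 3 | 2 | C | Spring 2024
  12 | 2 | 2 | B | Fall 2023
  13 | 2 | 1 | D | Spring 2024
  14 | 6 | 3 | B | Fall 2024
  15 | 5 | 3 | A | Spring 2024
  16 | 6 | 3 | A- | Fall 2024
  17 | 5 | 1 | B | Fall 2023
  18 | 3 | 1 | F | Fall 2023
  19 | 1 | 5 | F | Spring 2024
SELECT department, AVG(credits) AS avg_credits FROM courses GROUP BY department

Execution result:
department | avg_credits
Humanities | 3.00
Math | 3.00
Science | 3.00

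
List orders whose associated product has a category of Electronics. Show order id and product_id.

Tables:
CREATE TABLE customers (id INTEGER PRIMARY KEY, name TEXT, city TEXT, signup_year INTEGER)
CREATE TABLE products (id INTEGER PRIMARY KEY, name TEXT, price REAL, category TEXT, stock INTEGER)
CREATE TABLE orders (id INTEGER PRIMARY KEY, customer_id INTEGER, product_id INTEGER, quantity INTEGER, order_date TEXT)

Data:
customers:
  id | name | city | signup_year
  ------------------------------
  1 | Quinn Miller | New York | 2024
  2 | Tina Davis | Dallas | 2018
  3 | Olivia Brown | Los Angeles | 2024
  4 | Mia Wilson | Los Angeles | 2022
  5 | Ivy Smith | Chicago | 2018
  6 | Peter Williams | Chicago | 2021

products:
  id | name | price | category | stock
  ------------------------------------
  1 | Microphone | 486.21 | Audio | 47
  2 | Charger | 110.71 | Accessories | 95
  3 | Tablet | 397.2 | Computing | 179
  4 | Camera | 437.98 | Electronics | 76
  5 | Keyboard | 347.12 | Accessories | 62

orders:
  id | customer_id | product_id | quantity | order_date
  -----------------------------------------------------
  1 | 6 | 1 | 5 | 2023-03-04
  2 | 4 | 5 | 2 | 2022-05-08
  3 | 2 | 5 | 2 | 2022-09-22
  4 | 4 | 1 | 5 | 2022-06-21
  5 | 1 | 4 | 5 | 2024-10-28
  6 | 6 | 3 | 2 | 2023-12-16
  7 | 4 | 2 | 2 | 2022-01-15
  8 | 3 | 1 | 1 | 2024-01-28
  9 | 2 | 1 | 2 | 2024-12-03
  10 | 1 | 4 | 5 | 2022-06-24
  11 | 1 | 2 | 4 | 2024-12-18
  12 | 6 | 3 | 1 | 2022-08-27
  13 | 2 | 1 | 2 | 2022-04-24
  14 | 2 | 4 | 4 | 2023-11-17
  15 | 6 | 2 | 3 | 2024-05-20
SELECT id, product_id FROM orders WHERE product_id IN (SELECT id FROM products WHERE category = 'Electronics')

Execution result:
id | product_id
5 | 4
10 | 4
14 | 4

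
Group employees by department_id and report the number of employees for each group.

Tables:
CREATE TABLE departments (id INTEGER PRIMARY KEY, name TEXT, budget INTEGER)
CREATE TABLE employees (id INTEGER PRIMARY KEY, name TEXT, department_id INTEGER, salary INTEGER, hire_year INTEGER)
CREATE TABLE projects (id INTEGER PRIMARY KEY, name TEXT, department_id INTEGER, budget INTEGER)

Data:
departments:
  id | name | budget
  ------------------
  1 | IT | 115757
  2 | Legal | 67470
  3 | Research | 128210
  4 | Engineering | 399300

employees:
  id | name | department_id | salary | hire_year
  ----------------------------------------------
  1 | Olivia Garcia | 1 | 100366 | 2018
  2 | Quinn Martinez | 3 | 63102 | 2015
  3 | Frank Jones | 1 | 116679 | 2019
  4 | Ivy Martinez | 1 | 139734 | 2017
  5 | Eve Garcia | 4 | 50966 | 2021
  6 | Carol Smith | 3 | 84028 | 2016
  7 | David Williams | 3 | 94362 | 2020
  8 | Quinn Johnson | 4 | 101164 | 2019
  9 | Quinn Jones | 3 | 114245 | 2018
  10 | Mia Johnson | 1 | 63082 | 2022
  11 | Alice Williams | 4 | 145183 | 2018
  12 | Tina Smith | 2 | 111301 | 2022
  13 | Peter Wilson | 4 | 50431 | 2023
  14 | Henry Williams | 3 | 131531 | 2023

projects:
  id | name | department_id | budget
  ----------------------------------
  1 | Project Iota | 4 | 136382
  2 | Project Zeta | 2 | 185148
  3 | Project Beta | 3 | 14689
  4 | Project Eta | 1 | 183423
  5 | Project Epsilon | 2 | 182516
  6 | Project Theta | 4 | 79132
SELECT department_id, COUNT(*) AS n FROM employees GROUP BY department_id

Execution result:
department_id | n
1 | 4
2 | 1
3 | 5
4 | 4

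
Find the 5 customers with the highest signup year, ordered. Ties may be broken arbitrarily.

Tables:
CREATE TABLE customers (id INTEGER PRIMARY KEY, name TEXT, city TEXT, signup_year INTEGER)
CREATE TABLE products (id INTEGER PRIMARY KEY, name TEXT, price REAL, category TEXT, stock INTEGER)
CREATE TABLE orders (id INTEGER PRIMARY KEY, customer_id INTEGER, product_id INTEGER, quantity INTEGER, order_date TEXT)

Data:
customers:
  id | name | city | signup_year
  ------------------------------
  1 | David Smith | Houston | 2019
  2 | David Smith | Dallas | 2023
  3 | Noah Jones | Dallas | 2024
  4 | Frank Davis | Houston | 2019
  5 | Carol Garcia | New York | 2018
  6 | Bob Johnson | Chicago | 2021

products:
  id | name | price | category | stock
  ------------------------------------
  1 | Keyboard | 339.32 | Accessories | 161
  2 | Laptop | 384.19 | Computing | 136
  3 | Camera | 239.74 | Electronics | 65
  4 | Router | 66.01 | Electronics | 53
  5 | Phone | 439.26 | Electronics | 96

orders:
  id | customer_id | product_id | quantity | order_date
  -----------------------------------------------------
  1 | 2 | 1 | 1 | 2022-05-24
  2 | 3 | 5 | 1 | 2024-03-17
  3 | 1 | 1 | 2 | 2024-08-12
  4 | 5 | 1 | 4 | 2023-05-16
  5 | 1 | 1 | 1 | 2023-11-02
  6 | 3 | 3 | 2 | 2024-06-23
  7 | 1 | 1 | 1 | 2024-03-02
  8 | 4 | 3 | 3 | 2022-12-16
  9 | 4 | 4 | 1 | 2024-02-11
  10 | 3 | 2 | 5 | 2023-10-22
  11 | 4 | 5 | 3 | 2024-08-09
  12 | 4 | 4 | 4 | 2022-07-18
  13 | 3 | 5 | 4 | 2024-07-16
SELECT name, signup_year FROM customers ORDER BY signup_year DESC LIMIT 5

Execution result:
name | signup_year
Noah Jones | 2024
David Smith | 2023
Bob Johnson | 2021
David Smith | 2019
Frank Davis | 2019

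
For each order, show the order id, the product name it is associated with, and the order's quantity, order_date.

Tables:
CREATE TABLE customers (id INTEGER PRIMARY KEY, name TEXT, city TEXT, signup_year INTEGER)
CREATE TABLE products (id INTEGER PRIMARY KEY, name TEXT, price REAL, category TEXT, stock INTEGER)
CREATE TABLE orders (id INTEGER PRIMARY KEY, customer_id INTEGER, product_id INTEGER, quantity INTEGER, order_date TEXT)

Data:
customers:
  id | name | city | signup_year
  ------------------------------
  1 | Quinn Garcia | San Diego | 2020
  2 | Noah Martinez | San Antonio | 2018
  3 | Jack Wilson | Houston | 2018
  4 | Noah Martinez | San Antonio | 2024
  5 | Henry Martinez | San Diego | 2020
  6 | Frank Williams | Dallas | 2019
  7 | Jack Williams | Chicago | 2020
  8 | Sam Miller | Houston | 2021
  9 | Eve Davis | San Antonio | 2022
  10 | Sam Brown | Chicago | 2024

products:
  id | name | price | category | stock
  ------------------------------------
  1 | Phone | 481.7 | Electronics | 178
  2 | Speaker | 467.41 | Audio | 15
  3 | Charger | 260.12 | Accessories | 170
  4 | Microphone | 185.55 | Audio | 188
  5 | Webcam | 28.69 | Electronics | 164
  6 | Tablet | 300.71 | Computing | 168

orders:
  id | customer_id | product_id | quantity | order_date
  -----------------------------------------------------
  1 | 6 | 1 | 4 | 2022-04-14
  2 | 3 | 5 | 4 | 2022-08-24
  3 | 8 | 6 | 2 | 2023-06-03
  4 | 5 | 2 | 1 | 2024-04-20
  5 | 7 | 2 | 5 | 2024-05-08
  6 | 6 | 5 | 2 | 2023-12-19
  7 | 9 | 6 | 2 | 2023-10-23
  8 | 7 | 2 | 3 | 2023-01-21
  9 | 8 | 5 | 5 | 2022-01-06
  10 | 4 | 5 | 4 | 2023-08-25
SELECT c.id, p.name AS product, c.quantity, c.order_date FROM orders c JOIN products p ON c.product_id = p.id

Execution result:
id | product | quantity | order_date
1 | Phone | 4 | 2022-04-14
2 | Webcam | 4 | 2022-08-24
3 | Tablet | 2 | 2023-06-03
4 | Speaker | 1 | 2024-04-20
5 | Speaker | 5 | 2024-05-08
6 | Webcam | 2 | 2023-12-19
7 | Tablet | 2 | 2023-10-23
8 | Speaker | 3 | 2023-01-21
9 | Webcam | 5 | 2022-01-06
10 | Webcam | 4 | 2023-08-25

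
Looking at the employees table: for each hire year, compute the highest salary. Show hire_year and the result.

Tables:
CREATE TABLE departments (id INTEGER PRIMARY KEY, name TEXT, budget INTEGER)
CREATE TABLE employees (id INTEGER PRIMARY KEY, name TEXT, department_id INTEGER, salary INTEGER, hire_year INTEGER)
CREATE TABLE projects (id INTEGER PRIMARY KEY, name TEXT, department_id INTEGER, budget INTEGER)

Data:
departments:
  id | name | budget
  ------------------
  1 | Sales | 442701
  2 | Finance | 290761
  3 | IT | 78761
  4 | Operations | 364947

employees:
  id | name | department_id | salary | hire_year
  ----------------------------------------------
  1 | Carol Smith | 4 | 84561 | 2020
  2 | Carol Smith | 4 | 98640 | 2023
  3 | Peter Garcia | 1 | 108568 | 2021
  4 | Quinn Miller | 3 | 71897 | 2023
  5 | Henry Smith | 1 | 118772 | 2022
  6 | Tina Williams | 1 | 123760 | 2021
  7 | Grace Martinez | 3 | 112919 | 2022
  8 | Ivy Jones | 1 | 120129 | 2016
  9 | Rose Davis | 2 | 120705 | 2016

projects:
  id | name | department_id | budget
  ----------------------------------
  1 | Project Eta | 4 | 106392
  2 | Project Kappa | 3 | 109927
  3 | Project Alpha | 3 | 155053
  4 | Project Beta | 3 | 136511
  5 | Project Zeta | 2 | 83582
SELECT hire_year, MAX(salary) AS max_salary FROM employees GROUP BY hire_year

Execution result:
hire_year | max_salary
2016 | 120705
2020 | 84561
2021 | 123760
2022 | 118772
2023 | 98640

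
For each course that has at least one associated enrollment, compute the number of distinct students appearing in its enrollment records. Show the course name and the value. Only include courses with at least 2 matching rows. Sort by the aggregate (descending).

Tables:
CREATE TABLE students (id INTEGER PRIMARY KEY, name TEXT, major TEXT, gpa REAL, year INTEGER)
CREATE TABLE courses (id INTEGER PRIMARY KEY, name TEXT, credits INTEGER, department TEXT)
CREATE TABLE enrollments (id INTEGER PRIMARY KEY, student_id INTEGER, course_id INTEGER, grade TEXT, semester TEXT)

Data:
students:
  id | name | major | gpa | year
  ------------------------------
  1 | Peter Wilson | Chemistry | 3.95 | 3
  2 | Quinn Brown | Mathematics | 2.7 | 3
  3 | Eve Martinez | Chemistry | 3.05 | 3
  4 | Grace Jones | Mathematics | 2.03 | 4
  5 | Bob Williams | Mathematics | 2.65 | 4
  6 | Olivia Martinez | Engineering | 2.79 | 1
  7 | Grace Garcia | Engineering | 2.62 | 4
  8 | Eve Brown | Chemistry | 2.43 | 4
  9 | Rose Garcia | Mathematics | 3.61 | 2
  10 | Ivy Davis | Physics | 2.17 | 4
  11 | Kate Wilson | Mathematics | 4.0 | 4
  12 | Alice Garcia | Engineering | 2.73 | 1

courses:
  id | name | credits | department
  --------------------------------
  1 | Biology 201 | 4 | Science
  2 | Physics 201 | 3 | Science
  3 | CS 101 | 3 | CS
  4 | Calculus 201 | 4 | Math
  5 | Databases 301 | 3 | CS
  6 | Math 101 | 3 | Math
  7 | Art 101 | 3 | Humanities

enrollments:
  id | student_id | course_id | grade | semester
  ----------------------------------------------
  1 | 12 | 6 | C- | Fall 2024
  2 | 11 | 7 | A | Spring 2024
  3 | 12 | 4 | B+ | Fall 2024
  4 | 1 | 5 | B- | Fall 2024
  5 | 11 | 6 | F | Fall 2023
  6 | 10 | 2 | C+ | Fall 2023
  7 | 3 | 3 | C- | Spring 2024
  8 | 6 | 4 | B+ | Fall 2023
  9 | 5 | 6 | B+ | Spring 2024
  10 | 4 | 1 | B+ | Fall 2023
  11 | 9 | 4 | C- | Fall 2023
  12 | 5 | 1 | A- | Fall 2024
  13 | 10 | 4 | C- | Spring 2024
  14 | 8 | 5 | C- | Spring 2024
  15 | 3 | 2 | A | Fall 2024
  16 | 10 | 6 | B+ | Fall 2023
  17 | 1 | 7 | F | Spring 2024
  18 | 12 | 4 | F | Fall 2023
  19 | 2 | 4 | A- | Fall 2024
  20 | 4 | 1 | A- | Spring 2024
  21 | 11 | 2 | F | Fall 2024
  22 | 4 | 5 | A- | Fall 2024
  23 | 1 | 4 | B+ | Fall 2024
SELECT p.name, COUNT(DISTINCT c.student_id) AS distinct_student_count FROM enrollments c JOIN courses p ON c.course_id = p.id GROUP BY p.id, p.name HAVING COUNT(*) >= 2 ORDER BY distinct_student_count DESC

Execution result:
name | distinct_student_count
Calculus 201 | 6
Math 101 | 4
Physics 201 | 3
Databases 301 | 3
Biology 201 | 2
Art 101 | 2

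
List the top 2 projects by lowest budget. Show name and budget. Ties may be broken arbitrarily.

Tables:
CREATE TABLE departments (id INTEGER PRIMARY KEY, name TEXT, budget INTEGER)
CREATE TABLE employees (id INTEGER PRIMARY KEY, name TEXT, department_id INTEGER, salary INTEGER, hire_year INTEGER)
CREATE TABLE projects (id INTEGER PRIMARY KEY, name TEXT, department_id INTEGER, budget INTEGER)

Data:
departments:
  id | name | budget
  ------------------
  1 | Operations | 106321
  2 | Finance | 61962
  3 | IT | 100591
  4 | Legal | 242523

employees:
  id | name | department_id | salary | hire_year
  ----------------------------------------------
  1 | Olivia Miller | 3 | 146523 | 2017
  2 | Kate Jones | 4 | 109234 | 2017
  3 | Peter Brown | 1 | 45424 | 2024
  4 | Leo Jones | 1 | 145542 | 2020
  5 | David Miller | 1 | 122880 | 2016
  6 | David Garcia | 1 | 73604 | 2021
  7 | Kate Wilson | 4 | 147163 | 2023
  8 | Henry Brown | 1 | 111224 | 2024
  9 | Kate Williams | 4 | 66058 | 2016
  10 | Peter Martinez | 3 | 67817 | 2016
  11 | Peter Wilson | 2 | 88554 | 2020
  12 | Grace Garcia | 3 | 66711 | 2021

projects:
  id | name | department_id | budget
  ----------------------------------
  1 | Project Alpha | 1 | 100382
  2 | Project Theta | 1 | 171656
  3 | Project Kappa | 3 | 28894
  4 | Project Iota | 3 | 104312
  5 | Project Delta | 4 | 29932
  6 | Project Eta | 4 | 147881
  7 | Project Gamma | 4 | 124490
SELECT name, budget FROM projects ORDER BY budget ASC LIMIT 2

Execution result:
name | budget
Project Kappa | 28894
Project Delta | 29932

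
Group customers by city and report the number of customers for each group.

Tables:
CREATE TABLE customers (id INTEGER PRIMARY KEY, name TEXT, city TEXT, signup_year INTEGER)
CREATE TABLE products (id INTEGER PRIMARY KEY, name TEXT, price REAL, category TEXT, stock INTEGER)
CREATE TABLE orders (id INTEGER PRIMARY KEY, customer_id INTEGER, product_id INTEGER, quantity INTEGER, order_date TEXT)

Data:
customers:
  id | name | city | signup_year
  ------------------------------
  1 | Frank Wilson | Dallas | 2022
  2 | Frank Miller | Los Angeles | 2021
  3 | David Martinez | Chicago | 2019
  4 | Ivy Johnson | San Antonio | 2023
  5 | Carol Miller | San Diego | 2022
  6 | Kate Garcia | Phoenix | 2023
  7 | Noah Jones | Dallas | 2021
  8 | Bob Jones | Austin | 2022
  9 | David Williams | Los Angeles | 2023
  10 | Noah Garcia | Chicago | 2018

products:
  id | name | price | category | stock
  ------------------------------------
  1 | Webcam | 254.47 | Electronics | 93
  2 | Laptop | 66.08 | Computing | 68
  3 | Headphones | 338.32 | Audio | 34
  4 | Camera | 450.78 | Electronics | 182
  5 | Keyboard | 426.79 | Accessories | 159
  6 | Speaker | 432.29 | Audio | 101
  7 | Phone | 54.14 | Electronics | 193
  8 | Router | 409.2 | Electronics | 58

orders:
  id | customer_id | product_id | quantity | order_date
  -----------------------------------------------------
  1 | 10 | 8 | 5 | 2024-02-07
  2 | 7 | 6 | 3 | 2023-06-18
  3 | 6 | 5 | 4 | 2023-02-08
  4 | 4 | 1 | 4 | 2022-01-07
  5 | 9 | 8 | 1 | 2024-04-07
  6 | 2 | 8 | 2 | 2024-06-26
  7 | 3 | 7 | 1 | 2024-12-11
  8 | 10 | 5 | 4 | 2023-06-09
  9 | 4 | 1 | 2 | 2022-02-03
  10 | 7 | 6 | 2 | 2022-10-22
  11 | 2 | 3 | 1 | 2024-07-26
SELECT city, COUNT(*) AS n FROM customers GROUP BY city

Execution result:
city | n
Austin | 1
Chicago | 2
Dallas | 2
Los Angeles | 2
Phoenix | 1
San Antonio | 1
San Diego | 1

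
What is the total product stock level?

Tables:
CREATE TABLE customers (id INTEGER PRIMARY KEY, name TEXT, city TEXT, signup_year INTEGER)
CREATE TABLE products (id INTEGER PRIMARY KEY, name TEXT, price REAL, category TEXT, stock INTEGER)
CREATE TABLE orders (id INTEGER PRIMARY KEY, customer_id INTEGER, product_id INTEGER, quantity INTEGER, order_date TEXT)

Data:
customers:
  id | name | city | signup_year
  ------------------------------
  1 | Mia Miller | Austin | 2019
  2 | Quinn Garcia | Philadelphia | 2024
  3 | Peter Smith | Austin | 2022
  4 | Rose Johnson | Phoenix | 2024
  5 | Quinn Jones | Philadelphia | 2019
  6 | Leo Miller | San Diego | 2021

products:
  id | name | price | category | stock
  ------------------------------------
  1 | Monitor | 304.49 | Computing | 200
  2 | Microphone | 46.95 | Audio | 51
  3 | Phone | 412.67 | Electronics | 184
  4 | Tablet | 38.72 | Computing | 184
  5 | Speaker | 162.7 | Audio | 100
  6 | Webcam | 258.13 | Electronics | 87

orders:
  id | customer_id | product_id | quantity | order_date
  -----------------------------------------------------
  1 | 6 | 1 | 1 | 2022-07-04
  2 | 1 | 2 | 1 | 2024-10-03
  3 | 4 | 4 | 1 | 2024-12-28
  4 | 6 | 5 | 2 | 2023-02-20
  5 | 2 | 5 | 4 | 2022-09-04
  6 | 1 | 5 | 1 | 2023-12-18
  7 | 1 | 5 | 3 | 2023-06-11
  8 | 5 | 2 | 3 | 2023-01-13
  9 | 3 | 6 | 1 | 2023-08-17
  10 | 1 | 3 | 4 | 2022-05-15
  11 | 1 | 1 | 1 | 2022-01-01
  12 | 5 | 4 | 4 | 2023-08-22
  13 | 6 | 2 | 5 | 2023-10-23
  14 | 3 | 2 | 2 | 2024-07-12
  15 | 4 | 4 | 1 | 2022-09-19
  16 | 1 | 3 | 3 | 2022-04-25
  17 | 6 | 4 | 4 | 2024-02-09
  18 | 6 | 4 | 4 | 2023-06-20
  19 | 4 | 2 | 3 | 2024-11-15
SELECT SUM(stock) FROM products

Execution result:
806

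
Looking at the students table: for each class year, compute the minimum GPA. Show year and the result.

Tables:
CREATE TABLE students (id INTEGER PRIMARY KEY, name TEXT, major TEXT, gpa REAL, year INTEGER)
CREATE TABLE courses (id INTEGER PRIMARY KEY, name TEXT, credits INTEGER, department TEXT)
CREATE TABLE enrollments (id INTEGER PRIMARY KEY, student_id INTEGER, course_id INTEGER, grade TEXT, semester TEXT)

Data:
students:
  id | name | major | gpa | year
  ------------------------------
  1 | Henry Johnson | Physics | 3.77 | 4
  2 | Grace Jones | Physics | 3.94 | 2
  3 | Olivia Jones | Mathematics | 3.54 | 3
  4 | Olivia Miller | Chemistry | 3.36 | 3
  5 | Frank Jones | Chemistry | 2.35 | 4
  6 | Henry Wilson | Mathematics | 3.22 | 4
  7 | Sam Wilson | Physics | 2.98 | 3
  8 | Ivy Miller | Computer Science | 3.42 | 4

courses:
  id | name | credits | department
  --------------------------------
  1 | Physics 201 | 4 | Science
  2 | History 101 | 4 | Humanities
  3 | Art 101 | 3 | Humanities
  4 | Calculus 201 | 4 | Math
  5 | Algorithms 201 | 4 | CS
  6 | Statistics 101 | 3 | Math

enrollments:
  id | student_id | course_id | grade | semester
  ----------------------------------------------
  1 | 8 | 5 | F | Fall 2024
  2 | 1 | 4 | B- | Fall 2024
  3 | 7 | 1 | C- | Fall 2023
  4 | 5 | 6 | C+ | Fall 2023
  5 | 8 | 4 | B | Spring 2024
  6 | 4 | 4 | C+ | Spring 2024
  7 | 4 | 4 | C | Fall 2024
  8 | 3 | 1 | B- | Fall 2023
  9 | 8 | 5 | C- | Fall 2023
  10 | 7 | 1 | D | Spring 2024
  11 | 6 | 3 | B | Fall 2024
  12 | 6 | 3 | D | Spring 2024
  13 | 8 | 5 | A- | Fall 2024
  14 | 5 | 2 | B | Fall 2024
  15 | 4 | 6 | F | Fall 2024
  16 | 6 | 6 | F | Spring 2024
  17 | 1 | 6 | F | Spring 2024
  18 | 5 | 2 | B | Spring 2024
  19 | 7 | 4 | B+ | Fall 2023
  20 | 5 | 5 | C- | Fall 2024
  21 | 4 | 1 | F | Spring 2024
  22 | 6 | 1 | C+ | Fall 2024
SELECT year, MIN(gpa) AS min_gpa FROM students GROUP BY year

Execution result:
year | min_gpa
2 | 3.94
3 | 2.98
4 | 2.35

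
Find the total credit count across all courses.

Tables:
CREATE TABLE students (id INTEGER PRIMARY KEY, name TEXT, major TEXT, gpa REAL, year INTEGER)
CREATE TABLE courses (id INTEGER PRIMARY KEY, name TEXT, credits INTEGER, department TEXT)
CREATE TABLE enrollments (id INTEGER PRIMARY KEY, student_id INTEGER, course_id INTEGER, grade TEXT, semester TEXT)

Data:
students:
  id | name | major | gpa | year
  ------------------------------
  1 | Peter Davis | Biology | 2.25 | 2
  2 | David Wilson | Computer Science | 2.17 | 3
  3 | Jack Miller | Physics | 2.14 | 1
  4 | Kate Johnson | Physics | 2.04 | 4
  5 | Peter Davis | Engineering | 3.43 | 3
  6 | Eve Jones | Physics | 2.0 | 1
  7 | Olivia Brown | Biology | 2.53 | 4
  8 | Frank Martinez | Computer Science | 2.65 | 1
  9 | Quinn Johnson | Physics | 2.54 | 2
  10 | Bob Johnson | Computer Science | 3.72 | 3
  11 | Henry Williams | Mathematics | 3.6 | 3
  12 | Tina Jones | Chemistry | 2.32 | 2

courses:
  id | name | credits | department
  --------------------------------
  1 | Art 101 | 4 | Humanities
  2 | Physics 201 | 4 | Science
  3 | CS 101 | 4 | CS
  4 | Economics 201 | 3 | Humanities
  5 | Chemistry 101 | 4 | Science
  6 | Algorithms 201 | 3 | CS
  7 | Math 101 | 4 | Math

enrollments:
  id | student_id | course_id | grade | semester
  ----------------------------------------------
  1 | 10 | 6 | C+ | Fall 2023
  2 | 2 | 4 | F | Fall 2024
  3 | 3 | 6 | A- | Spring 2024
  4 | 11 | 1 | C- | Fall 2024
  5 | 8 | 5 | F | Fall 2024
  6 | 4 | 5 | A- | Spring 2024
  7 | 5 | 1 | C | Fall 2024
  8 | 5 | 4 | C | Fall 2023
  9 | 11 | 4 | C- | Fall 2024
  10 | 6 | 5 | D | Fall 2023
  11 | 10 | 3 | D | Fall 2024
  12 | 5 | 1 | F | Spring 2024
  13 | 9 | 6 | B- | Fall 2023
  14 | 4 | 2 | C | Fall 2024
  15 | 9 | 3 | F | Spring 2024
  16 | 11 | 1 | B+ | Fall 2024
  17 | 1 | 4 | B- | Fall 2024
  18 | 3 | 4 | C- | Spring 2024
SELECT SUM(credits) FROM courses

Execution result:
26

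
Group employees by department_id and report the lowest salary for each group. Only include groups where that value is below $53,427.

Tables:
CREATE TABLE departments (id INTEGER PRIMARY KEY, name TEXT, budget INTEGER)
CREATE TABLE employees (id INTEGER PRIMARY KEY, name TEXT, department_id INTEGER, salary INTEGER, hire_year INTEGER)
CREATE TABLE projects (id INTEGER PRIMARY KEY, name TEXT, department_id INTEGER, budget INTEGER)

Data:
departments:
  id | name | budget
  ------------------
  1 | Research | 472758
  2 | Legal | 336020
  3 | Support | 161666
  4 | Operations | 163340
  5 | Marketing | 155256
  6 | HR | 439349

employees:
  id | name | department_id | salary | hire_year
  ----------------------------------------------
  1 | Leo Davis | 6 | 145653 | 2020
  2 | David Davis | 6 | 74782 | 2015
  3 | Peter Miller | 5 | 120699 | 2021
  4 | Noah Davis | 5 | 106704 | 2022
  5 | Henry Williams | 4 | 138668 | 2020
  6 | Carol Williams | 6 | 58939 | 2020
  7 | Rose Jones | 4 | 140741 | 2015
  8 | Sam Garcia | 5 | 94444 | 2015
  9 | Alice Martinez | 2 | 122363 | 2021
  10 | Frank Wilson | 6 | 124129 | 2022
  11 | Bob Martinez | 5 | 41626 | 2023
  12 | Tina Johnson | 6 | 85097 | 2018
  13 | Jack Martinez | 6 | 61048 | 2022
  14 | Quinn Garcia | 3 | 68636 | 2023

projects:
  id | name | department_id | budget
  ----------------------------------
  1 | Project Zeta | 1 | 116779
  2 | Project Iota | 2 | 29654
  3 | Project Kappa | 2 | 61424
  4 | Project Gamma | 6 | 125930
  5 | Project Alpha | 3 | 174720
SELECT department_id, MIN(salary) AS min_salary FROM employees GROUP BY department_id HAVING MIN(salary) < 53427

Execution result:
department_id | min_salary
5 | 41626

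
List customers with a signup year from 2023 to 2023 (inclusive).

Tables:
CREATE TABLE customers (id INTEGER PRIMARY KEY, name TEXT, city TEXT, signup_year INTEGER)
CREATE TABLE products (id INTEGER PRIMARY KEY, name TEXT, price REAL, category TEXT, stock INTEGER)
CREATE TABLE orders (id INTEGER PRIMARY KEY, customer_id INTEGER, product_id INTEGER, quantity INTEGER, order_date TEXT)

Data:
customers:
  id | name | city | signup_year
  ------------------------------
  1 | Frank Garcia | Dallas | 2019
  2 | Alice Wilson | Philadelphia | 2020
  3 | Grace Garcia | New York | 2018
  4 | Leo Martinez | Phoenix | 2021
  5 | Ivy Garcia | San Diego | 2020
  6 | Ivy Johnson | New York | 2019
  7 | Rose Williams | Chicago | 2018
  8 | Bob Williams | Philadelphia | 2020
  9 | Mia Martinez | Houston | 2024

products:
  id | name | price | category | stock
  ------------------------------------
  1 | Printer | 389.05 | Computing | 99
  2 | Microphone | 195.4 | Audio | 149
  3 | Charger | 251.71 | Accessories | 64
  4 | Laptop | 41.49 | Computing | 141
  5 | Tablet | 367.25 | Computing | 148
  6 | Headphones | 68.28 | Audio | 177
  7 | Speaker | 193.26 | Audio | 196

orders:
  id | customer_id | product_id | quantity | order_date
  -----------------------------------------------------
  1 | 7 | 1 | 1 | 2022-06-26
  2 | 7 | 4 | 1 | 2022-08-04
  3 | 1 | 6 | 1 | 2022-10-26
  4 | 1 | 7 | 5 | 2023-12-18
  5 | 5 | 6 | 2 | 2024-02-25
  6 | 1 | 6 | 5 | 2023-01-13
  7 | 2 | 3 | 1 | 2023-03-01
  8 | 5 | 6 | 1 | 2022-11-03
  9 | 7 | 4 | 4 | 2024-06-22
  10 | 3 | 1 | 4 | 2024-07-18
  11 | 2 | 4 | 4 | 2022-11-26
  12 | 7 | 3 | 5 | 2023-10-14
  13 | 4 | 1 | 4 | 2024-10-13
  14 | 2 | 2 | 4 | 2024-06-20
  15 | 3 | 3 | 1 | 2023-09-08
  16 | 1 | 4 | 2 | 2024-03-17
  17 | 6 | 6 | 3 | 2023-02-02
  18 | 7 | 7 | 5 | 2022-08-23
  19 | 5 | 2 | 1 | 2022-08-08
SELECT name, signup_year FROM customers WHERE signup_year BETWEEN 2023 AND 2023

Execution result:
(no rows)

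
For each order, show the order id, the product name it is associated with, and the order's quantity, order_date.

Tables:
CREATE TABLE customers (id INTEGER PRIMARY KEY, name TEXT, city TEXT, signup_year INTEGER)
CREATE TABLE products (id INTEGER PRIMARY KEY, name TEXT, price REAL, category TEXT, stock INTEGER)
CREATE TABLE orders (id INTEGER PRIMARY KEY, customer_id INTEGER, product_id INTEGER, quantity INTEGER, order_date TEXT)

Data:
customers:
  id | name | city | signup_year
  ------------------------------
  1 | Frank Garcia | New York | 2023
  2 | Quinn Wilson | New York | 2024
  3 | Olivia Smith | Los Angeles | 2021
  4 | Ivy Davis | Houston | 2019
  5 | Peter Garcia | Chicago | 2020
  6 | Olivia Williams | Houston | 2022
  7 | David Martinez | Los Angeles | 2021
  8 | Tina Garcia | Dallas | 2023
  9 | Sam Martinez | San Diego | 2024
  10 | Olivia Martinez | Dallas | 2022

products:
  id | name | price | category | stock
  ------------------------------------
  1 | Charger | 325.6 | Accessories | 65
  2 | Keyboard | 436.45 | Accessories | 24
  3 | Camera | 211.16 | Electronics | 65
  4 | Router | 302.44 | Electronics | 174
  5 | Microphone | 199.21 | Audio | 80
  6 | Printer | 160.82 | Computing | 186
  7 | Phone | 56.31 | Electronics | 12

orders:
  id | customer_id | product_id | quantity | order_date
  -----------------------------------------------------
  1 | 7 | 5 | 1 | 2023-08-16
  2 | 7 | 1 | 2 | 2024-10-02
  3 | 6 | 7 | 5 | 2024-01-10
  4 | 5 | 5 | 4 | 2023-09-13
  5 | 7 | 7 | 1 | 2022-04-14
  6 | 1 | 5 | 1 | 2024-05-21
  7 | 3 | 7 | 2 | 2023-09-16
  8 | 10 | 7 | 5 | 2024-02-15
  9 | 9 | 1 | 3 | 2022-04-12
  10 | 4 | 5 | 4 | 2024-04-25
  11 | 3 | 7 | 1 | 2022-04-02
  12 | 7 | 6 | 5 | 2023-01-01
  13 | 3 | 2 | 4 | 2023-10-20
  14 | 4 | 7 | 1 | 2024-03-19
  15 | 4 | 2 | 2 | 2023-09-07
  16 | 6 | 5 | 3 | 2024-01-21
SELECT c.id, p.name AS product, c.quantity, c.order_date FROM orders c JOIN products p ON c.product_id = p.id

Execution result:
id | product | quantity | order_date
1 | Microphone | 1 | 2023-08-16
2 | Charger | 2 | 2024-10-02
3 | Phone | 5 | 2024-01-10
4 | Microphone | 4 | 2023-09-13
5 | Phone | 1 | 2022-04-14
6 | Microphone | 1 | 2024-05-21
7 | Phone | 2 | 2023-09-16
8 | Phone | 5 | 2024-02-15
9 | Charger | 3 | 2022-04-12
10 | Microphone | 4 | 2024-04-25
11 | Phone | 1 | 2022-04-02
12 | Printer | 5 | 2023-01-01
13 | Keyboard | 4 | 2023-10-20
14 | Phone | 1 | 2024-03-19
15 | Keyboard | 2 | 2023-09-07
16 | Microphone | 3 | 2024-01-21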